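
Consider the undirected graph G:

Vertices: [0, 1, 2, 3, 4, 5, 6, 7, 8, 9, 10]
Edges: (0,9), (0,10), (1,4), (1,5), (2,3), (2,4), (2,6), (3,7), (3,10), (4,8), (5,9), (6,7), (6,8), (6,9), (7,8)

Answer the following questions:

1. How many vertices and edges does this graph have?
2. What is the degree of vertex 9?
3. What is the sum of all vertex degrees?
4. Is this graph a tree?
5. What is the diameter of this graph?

Count: 11 vertices, 15 edges.
Vertex 9 has neighbors [0, 5, 6], degree = 3.
Handshaking lemma: 2 * 15 = 30.
A tree on 11 vertices has 10 edges. This graph has 15 edges (5 extra). Not a tree.
Diameter (longest shortest path) = 4.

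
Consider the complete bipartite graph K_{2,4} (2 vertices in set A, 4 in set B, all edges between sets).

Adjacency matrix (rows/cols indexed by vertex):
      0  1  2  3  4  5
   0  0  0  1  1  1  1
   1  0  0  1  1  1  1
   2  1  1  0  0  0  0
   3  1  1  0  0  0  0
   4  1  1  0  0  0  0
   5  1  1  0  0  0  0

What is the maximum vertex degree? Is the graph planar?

Set-A vertices have degree 4; set-B vertices have degree 2. Maximum degree = max(2,4) = 4.
min(2,4) <= 2, so K_{2,4} avoids a K_{3,3} subdivision and is planar.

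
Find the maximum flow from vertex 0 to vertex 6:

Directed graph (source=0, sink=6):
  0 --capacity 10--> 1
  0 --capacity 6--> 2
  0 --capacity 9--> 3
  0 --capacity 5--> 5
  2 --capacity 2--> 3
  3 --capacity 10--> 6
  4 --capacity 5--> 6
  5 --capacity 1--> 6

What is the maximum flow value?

Computing max flow:
  Flow on (0->2): 2/6
  Flow on (0->3): 8/9
  Flow on (0->5): 1/5
  Flow on (2->3): 2/2
  Flow on (3->6): 10/10
  Flow on (5->6): 1/1
Maximum flow = 11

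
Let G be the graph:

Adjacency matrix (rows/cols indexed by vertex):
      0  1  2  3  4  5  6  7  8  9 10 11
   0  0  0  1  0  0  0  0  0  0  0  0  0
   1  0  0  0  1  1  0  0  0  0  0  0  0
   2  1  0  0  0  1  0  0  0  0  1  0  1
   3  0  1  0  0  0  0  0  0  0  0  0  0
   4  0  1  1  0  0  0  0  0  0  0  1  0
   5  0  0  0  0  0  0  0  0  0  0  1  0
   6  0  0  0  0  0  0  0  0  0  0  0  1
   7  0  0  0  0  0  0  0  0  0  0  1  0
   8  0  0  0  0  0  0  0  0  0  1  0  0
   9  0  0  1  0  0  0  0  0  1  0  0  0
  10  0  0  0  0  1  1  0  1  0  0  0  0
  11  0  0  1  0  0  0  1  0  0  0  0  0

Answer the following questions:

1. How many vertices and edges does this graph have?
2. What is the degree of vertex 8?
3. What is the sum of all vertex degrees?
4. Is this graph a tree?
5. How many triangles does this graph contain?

Count: 12 vertices, 11 edges.
Vertex 8 has neighbors [9], degree = 1.
Handshaking lemma: 2 * 11 = 22.
A graph is a tree iff it is connected and has exactly n-1 edges. This graph is connected (all 12 vertices in one component) and has 12-1 = 11 edges. It is a tree.
Number of triangles = 0.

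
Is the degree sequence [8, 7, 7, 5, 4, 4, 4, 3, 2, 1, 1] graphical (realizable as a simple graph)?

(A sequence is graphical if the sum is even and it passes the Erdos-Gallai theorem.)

Sum of degrees = 46. Sum is even and passes Erdos-Gallai. The sequence IS graphical.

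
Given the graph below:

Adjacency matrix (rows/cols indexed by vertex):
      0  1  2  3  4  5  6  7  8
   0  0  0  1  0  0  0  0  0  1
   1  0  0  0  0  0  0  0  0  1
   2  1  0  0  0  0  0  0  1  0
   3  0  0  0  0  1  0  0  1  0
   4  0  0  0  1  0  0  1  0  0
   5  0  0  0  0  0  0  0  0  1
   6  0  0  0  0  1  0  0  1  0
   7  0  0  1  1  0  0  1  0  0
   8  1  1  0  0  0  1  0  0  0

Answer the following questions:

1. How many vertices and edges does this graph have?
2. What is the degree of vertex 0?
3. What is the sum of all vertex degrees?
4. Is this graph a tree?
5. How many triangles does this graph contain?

Count: 9 vertices, 9 edges.
Vertex 0 has neighbors [2, 8], degree = 2.
Handshaking lemma: 2 * 9 = 18.
A tree on 9 vertices has 8 edges. This graph has 9 edges (1 extra). Not a tree.
Number of triangles = 0.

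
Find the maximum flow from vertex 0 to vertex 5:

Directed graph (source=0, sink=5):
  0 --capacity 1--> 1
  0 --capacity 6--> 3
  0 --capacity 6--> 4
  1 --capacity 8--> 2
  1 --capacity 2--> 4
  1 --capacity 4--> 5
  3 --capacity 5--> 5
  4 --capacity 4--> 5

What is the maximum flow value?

Computing max flow:
  Flow on (0->1): 1/1
  Flow on (0->3): 5/6
  Flow on (0->4): 4/6
  Flow on (1->5): 1/4
  Flow on (3->5): 5/5
  Flow on (4->5): 4/4
Maximum flow = 10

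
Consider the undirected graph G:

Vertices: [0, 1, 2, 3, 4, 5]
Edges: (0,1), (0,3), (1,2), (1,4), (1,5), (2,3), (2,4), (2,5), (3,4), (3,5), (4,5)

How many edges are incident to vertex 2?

Vertex 2 has neighbors [1, 3, 4, 5], so deg(2) = 4.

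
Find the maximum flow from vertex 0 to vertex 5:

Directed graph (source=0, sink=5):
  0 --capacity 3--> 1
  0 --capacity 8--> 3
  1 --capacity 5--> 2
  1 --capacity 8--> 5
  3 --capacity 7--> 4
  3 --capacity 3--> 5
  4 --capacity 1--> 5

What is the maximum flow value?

Computing max flow:
  Flow on (0->1): 3/3
  Flow on (0->3): 4/8
  Flow on (1->5): 3/8
  Flow on (3->4): 1/7
  Flow on (3->5): 3/3
  Flow on (4->5): 1/1
Maximum flow = 7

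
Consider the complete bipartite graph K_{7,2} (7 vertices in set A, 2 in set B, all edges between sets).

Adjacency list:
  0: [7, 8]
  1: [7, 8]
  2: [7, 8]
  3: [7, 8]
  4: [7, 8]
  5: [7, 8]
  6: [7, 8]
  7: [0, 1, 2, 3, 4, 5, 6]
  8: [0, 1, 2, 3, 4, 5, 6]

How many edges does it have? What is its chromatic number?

K_{7,2} has 7 * 2 = 14 edges.
Bipartite graphs have chromatic number 2 (color each partition differently).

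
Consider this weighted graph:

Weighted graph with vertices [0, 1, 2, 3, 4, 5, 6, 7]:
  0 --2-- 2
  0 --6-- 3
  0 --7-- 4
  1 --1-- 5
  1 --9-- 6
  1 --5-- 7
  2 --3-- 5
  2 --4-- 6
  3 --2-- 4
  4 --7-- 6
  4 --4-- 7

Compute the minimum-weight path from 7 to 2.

Using Dijkstra's algorithm from vertex 7:
Shortest path: 7 -> 1 -> 5 -> 2
Total weight: 5 + 1 + 3 = 9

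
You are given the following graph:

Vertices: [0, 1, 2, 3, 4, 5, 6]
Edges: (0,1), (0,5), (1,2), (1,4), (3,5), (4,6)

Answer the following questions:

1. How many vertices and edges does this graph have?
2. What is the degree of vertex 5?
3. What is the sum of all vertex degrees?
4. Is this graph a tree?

Count: 7 vertices, 6 edges.
Vertex 5 has neighbors [0, 3], degree = 2.
Handshaking lemma: 2 * 6 = 12.
A graph is a tree iff it is connected and has exactly n-1 edges. This graph is connected (all 7 vertices in one component) and has 7-1 = 6 edges. It is a tree.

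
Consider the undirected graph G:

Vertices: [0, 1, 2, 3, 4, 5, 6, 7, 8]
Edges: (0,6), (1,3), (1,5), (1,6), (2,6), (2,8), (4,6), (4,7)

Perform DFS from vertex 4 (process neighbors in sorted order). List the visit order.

DFS from vertex 4 (neighbors processed in ascending order):
Visit order: 4, 6, 0, 1, 3, 5, 2, 8, 7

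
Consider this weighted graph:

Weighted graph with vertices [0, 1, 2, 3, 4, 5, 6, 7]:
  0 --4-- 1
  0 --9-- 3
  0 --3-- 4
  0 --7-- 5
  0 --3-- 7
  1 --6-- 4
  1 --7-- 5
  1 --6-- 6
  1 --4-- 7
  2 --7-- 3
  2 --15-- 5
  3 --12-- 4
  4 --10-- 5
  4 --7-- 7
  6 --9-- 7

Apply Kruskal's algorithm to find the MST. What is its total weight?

Applying Kruskal's algorithm (sort edges by weight, add if no cycle):
  Add (0,7) w=3
  Add (0,4) w=3
  Add (0,1) w=4
  Skip (1,7) w=4 (creates cycle)
  Add (1,6) w=6
  Skip (1,4) w=6 (creates cycle)
  Add (0,5) w=7
  Skip (1,5) w=7 (creates cycle)
  Add (2,3) w=7
  Skip (4,7) w=7 (creates cycle)
  Add (0,3) w=9
  Skip (6,7) w=9 (creates cycle)
  Skip (4,5) w=10 (creates cycle)
  Skip (3,4) w=12 (creates cycle)
  Skip (2,5) w=15 (creates cycle)
MST weight = 39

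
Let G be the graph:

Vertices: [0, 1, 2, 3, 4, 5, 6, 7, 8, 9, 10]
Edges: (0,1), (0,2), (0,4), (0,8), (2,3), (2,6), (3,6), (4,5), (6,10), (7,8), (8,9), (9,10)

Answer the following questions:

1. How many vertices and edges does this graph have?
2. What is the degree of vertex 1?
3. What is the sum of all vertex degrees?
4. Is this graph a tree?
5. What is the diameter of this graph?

Count: 11 vertices, 12 edges.
Vertex 1 has neighbors [0], degree = 1.
Handshaking lemma: 2 * 12 = 24.
A tree on 11 vertices has 10 edges. This graph has 12 edges (2 extra). Not a tree.
Diameter (longest shortest path) = 5.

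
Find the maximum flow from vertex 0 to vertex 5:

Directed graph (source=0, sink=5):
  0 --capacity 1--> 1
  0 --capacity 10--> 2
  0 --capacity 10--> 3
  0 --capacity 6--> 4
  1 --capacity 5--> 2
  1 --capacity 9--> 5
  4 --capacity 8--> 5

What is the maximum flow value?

Computing max flow:
  Flow on (0->1): 1/1
  Flow on (0->4): 6/6
  Flow on (1->5): 1/9
  Flow on (4->5): 6/8
Maximum flow = 7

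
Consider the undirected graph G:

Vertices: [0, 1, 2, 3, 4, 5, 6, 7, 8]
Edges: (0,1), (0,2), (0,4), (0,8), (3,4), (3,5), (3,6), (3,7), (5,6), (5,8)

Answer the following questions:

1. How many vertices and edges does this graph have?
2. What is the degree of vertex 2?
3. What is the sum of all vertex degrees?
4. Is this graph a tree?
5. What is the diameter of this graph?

Count: 9 vertices, 10 edges.
Vertex 2 has neighbors [0], degree = 1.
Handshaking lemma: 2 * 10 = 20.
A tree on 9 vertices has 8 edges. This graph has 10 edges (2 extra). Not a tree.
Diameter (longest shortest path) = 4.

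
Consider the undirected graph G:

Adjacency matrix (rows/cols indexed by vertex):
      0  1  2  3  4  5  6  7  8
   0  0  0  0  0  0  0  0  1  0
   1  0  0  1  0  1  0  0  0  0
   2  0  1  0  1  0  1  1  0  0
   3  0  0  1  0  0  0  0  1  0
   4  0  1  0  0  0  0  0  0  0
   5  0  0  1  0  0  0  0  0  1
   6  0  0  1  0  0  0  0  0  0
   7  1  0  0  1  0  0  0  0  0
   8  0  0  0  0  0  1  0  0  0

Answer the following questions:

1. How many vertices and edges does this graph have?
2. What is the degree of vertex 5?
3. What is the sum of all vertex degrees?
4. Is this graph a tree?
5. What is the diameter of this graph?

Count: 9 vertices, 8 edges.
Vertex 5 has neighbors [2, 8], degree = 2.
Handshaking lemma: 2 * 8 = 16.
A graph is a tree iff it is connected and has exactly n-1 edges. This graph is connected (all 9 vertices in one component) and has 9-1 = 8 edges. It is a tree.
Diameter (longest shortest path) = 5.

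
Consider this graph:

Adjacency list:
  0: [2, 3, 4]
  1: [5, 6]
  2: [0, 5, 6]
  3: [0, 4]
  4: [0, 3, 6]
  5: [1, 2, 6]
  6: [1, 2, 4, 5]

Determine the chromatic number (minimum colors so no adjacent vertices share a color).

The graph has a maximum clique of size 3 (lower bound on chromatic number).
A valid 3-coloring: {0: 0, 1: 1, 2: 1, 3: 2, 4: 1, 5: 2, 6: 0}.
Chromatic number = 3.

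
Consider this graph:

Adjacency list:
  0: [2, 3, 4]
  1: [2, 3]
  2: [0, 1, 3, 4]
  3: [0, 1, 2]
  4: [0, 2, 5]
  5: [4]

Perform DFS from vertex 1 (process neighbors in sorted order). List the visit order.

DFS from vertex 1 (neighbors processed in ascending order):
Visit order: 1, 2, 0, 3, 4, 5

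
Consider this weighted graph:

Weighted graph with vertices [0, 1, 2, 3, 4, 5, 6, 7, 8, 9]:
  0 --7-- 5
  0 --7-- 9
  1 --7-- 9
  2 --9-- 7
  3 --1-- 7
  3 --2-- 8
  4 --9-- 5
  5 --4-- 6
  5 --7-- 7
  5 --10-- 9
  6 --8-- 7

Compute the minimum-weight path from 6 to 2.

Using Dijkstra's algorithm from vertex 6:
Shortest path: 6 -> 7 -> 2
Total weight: 8 + 9 = 17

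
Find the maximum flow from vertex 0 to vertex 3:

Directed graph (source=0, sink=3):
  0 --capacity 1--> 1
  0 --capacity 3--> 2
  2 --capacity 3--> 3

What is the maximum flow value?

Computing max flow:
  Flow on (0->2): 3/3
  Flow on (2->3): 3/3
Maximum flow = 3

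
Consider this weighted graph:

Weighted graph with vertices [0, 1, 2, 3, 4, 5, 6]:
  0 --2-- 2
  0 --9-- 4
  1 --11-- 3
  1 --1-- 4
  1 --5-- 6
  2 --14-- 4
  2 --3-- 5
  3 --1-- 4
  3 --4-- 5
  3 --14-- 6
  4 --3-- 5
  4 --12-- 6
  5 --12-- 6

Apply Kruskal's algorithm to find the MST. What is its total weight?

Applying Kruskal's algorithm (sort edges by weight, add if no cycle):
  Add (1,4) w=1
  Add (3,4) w=1
  Add (0,2) w=2
  Add (2,5) w=3
  Add (4,5) w=3
  Skip (3,5) w=4 (creates cycle)
  Add (1,6) w=5
  Skip (0,4) w=9 (creates cycle)
  Skip (1,3) w=11 (creates cycle)
  Skip (4,6) w=12 (creates cycle)
  Skip (5,6) w=12 (creates cycle)
  Skip (2,4) w=14 (creates cycle)
  Skip (3,6) w=14 (creates cycle)
MST weight = 15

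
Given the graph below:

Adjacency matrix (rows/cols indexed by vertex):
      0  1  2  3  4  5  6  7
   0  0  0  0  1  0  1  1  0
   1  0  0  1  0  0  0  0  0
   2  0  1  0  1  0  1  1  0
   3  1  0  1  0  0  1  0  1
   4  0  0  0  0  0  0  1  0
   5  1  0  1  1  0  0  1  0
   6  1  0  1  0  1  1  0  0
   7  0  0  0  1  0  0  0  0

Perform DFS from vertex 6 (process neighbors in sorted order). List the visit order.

DFS from vertex 6 (neighbors processed in ascending order):
Visit order: 6, 0, 3, 2, 1, 5, 7, 4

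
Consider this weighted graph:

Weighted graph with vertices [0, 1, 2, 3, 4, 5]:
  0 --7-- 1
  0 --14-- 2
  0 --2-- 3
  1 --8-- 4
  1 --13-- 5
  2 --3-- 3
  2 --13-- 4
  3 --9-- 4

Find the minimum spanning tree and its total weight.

Applying Kruskal's algorithm (sort edges by weight, add if no cycle):
  Add (0,3) w=2
  Add (2,3) w=3
  Add (0,1) w=7
  Add (1,4) w=8
  Skip (3,4) w=9 (creates cycle)
  Add (1,5) w=13
  Skip (2,4) w=13 (creates cycle)
  Skip (0,2) w=14 (creates cycle)
MST weight = 33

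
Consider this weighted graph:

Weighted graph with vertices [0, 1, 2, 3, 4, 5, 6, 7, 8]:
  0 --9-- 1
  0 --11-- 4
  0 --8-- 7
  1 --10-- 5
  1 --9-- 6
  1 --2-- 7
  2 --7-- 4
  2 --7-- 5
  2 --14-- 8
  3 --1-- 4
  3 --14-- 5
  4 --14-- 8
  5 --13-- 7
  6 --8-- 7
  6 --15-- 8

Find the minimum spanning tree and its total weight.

Applying Kruskal's algorithm (sort edges by weight, add if no cycle):
  Add (3,4) w=1
  Add (1,7) w=2
  Add (2,4) w=7
  Add (2,5) w=7
  Add (0,7) w=8
  Add (6,7) w=8
  Skip (0,1) w=9 (creates cycle)
  Skip (1,6) w=9 (creates cycle)
  Add (1,5) w=10
  Skip (0,4) w=11 (creates cycle)
  Skip (5,7) w=13 (creates cycle)
  Add (2,8) w=14
  Skip (3,5) w=14 (creates cycle)
  Skip (4,8) w=14 (creates cycle)
  Skip (6,8) w=15 (creates cycle)
MST weight = 57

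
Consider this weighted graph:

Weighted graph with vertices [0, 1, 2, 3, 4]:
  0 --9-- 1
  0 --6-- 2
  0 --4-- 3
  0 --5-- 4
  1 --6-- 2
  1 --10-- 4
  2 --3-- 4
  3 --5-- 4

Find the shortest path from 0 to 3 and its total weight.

Using Dijkstra's algorithm from vertex 0:
Shortest path: 0 -> 3
Total weight: 4 = 4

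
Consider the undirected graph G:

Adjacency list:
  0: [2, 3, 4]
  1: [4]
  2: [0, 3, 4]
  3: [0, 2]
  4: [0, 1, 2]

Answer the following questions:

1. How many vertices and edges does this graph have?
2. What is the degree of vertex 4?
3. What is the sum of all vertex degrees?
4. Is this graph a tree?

Count: 5 vertices, 6 edges.
Vertex 4 has neighbors [0, 1, 2], degree = 3.
Handshaking lemma: 2 * 6 = 12.
A tree on 5 vertices has 4 edges. This graph has 6 edges (2 extra). Not a tree.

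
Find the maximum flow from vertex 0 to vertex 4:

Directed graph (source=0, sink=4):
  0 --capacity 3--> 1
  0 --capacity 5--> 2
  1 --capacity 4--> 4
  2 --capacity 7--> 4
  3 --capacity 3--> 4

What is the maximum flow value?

Computing max flow:
  Flow on (0->1): 3/3
  Flow on (0->2): 5/5
  Flow on (1->4): 3/4
  Flow on (2->4): 5/7
Maximum flow = 8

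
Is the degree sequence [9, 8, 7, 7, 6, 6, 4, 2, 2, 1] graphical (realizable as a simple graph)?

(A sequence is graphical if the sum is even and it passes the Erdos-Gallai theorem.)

Sum of degrees = 52. Sum is even but fails Erdos-Gallai. The sequence is NOT graphical.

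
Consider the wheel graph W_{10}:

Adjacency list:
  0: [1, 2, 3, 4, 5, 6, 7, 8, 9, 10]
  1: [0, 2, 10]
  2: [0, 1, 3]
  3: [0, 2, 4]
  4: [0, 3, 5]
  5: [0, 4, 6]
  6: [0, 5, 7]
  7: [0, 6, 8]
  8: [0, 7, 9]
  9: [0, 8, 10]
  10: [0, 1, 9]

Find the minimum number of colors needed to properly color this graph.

W_{10} = C_{10} plus a hub adjacent to every cycle vertex.
The outer cycle needs 2 colors (even cycle); the hub is adjacent to all of them so needs a fresh color.
Chromatic number = 2 + 1 = 3.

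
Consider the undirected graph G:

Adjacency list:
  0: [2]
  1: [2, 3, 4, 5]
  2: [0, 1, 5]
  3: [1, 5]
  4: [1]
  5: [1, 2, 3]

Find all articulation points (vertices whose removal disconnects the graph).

An articulation point is a vertex whose removal disconnects the graph.
Articulation points: [1, 2]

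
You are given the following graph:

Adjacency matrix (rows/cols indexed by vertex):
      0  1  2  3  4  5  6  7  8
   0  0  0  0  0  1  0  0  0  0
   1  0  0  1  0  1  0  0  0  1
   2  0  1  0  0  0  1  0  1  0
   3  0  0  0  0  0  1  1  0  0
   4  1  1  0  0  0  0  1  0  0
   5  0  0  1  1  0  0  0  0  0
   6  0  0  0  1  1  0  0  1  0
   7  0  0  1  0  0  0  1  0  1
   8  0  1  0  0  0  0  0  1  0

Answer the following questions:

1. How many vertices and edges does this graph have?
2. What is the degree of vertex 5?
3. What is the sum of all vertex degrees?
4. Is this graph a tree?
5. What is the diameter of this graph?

Count: 9 vertices, 11 edges.
Vertex 5 has neighbors [2, 3], degree = 2.
Handshaking lemma: 2 * 11 = 22.
A tree on 9 vertices has 8 edges. This graph has 11 edges (3 extra). Not a tree.
Diameter (longest shortest path) = 4.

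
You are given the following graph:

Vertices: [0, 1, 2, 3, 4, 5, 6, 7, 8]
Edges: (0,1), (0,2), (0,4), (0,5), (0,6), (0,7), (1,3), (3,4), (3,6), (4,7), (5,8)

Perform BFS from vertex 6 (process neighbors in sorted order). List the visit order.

BFS from vertex 6 (neighbors processed in ascending order):
Visit order: 6, 0, 3, 1, 2, 4, 5, 7, 8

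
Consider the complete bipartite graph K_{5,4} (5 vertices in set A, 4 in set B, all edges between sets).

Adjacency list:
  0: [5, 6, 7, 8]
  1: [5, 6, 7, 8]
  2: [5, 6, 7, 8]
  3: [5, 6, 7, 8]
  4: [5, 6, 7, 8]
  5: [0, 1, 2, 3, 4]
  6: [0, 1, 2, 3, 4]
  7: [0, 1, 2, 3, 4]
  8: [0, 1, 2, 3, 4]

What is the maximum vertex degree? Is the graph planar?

Set-A vertices have degree 4; set-B vertices have degree 5. Maximum degree = max(5,4) = 5.
K_{5,4} contains K_{3,3} as a subgraph (since both sides have >= 3 vertices); by Kuratowski's theorem it is not planar.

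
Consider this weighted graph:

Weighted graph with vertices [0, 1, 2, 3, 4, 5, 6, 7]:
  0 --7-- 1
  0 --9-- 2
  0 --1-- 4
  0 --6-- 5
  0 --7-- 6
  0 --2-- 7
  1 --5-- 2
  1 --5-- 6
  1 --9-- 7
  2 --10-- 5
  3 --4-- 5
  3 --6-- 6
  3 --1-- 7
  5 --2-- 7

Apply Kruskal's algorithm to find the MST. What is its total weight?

Applying Kruskal's algorithm (sort edges by weight, add if no cycle):
  Add (0,4) w=1
  Add (3,7) w=1
  Add (0,7) w=2
  Add (5,7) w=2
  Skip (3,5) w=4 (creates cycle)
  Add (1,6) w=5
  Add (1,2) w=5
  Skip (0,5) w=6 (creates cycle)
  Add (3,6) w=6
  Skip (0,1) w=7 (creates cycle)
  Skip (0,6) w=7 (creates cycle)
  Skip (0,2) w=9 (creates cycle)
  Skip (1,7) w=9 (creates cycle)
  Skip (2,5) w=10 (creates cycle)
MST weight = 22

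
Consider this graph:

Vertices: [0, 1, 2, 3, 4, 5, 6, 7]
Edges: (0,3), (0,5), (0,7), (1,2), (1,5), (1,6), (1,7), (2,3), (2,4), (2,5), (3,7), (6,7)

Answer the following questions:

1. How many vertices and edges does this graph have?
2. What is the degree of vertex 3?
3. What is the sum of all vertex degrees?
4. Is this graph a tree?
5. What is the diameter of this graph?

Count: 8 vertices, 12 edges.
Vertex 3 has neighbors [0, 2, 7], degree = 3.
Handshaking lemma: 2 * 12 = 24.
A tree on 8 vertices has 7 edges. This graph has 12 edges (5 extra). Not a tree.
Diameter (longest shortest path) = 3.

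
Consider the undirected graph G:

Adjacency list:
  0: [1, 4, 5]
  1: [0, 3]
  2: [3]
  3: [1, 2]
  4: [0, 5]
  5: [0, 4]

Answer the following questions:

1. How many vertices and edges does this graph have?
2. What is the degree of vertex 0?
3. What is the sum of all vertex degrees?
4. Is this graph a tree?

Count: 6 vertices, 6 edges.
Vertex 0 has neighbors [1, 4, 5], degree = 3.
Handshaking lemma: 2 * 6 = 12.
A tree on 6 vertices has 5 edges. This graph has 6 edges (1 extra). Not a tree.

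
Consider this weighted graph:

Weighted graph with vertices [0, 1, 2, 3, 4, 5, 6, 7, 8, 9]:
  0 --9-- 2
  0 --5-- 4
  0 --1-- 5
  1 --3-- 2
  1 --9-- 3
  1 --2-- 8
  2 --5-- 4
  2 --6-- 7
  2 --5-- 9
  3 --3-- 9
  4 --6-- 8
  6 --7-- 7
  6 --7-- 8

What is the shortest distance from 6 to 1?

Using Dijkstra's algorithm from vertex 6:
Shortest path: 6 -> 8 -> 1
Total weight: 7 + 2 = 9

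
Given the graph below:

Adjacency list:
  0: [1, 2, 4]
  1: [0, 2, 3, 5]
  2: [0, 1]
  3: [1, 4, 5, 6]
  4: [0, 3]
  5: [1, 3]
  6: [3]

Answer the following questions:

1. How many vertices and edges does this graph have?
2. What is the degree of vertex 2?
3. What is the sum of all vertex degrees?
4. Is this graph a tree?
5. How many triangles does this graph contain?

Count: 7 vertices, 9 edges.
Vertex 2 has neighbors [0, 1], degree = 2.
Handshaking lemma: 2 * 9 = 18.
A tree on 7 vertices has 6 edges. This graph has 9 edges (3 extra). Not a tree.
Number of triangles = 2.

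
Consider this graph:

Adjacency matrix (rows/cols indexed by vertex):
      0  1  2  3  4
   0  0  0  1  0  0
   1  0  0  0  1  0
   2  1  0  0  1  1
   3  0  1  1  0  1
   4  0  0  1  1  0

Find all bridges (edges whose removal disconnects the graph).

A bridge is an edge whose removal increases the number of connected components.
Bridges found: (0,2), (1,3)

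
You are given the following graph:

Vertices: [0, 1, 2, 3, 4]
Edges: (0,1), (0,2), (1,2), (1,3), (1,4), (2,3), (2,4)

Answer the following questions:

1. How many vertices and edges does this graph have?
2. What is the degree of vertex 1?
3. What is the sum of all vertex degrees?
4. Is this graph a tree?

Count: 5 vertices, 7 edges.
Vertex 1 has neighbors [0, 2, 3, 4], degree = 4.
Handshaking lemma: 2 * 7 = 14.
A tree on 5 vertices has 4 edges. This graph has 7 edges (3 extra). Not a tree.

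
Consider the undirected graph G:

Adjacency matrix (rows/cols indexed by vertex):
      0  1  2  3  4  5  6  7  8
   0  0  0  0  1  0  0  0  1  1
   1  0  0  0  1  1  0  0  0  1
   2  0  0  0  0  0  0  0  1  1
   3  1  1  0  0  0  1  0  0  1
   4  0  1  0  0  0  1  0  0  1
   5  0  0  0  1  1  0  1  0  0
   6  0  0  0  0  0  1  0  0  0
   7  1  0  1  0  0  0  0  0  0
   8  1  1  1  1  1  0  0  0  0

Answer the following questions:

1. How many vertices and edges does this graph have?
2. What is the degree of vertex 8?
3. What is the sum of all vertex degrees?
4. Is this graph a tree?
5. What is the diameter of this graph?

Count: 9 vertices, 13 edges.
Vertex 8 has neighbors [0, 1, 2, 3, 4], degree = 5.
Handshaking lemma: 2 * 13 = 26.
A tree on 9 vertices has 8 edges. This graph has 13 edges (5 extra). Not a tree.
Diameter (longest shortest path) = 4.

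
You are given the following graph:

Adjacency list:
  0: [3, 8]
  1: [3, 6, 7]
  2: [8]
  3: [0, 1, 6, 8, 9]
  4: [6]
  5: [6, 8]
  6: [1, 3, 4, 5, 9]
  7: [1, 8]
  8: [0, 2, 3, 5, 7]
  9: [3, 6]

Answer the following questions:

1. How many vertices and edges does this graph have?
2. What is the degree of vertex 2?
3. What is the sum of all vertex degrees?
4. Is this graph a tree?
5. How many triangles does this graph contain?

Count: 10 vertices, 14 edges.
Vertex 2 has neighbors [8], degree = 1.
Handshaking lemma: 2 * 14 = 28.
A tree on 10 vertices has 9 edges. This graph has 14 edges (5 extra). Not a tree.
Number of triangles = 3.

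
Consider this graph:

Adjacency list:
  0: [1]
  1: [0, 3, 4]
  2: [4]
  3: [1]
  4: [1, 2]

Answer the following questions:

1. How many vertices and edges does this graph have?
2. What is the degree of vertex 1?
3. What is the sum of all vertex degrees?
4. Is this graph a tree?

Count: 5 vertices, 4 edges.
Vertex 1 has neighbors [0, 3, 4], degree = 3.
Handshaking lemma: 2 * 4 = 8.
A graph is a tree iff it is connected and has exactly n-1 edges. This graph is connected (all 5 vertices in one component) and has 5-1 = 4 edges. It is a tree.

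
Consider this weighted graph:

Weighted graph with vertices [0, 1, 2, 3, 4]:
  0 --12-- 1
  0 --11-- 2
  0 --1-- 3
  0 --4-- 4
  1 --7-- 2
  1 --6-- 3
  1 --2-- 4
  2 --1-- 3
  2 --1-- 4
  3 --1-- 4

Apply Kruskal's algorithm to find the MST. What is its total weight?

Applying Kruskal's algorithm (sort edges by weight, add if no cycle):
  Add (0,3) w=1
  Add (2,3) w=1
  Add (2,4) w=1
  Skip (3,4) w=1 (creates cycle)
  Add (1,4) w=2
  Skip (0,4) w=4 (creates cycle)
  Skip (1,3) w=6 (creates cycle)
  Skip (1,2) w=7 (creates cycle)
  Skip (0,2) w=11 (creates cycle)
  Skip (0,1) w=12 (creates cycle)
MST weight = 5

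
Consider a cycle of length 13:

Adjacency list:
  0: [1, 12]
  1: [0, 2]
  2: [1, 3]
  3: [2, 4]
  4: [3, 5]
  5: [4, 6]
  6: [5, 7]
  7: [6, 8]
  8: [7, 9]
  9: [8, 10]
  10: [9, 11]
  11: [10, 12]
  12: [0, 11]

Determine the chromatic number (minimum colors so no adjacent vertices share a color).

This is an odd cycle (C_13). Odd cycles are not bipartite (any 2-coloring forces two adjacent vertices to match), and 3 colors suffice.
Chromatic number = 3.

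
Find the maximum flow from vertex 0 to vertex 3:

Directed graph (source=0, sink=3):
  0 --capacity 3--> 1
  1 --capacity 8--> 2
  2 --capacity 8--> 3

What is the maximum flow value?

Computing max flow:
  Flow on (0->1): 3/3
  Flow on (1->2): 3/8
  Flow on (2->3): 3/8
Maximum flow = 3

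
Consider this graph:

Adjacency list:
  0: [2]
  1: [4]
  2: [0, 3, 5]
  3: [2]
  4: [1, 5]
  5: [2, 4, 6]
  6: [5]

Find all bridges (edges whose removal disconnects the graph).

A bridge is an edge whose removal increases the number of connected components.
Bridges found: (0,2), (1,4), (2,3), (2,5), (4,5), (5,6)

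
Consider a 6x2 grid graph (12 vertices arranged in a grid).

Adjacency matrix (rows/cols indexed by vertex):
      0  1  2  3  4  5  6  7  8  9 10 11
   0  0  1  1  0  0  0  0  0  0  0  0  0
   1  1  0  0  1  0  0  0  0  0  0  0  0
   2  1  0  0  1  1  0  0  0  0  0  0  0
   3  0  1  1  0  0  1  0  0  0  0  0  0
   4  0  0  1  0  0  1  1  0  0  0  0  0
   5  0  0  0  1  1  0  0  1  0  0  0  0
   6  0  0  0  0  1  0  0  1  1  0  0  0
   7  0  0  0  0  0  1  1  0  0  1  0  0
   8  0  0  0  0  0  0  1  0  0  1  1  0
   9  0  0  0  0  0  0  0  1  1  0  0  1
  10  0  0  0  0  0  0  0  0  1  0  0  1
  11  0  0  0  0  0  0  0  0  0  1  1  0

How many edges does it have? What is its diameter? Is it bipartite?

A 6x2 grid has 10 vertical edges and 6 horizontal edges.
Total edges = 10 + 6 = 16.
Diameter = (6-1) + (2-1) = 6 (corner to opposite corner).
Grid graphs are bipartite (checkerboard coloring).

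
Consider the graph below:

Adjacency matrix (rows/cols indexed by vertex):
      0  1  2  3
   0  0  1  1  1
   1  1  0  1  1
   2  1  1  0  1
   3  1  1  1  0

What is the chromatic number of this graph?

The graph has a maximum clique of size 4 (lower bound on chromatic number).
A valid 4-coloring: {0: 0, 1: 1, 2: 2, 3: 3}.
Chromatic number = 4.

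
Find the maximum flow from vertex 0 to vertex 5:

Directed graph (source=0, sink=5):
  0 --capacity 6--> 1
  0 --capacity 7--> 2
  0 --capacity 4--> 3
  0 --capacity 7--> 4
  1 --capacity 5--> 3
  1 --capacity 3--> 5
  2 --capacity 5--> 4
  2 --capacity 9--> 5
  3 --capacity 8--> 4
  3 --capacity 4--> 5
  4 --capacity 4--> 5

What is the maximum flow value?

Computing max flow:
  Flow on (0->1): 6/6
  Flow on (0->2): 7/7
  Flow on (0->3): 1/4
  Flow on (0->4): 4/7
  Flow on (1->3): 3/5
  Flow on (1->5): 3/3
  Flow on (2->5): 7/9
  Flow on (3->5): 4/4
  Flow on (4->5): 4/4
Maximum flow = 18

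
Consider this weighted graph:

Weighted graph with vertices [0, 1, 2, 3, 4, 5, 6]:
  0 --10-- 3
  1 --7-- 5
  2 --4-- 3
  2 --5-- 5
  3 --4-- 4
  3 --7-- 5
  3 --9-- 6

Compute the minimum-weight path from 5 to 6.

Using Dijkstra's algorithm from vertex 5:
Shortest path: 5 -> 3 -> 6
Total weight: 7 + 9 = 16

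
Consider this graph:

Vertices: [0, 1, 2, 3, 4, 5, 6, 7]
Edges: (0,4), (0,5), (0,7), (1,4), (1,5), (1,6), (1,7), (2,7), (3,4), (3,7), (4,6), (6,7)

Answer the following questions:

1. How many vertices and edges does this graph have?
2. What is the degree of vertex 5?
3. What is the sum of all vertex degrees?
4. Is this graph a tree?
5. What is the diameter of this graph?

Count: 8 vertices, 12 edges.
Vertex 5 has neighbors [0, 1], degree = 2.
Handshaking lemma: 2 * 12 = 24.
A tree on 8 vertices has 7 edges. This graph has 12 edges (5 extra). Not a tree.
Diameter (longest shortest path) = 3.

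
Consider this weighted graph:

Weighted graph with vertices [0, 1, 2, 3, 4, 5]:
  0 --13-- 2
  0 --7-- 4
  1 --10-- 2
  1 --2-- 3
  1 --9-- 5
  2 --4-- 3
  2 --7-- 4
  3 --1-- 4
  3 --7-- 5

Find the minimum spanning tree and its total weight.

Applying Kruskal's algorithm (sort edges by weight, add if no cycle):
  Add (3,4) w=1
  Add (1,3) w=2
  Add (2,3) w=4
  Add (0,4) w=7
  Skip (2,4) w=7 (creates cycle)
  Add (3,5) w=7
  Skip (1,5) w=9 (creates cycle)
  Skip (1,2) w=10 (creates cycle)
  Skip (0,2) w=13 (creates cycle)
MST weight = 21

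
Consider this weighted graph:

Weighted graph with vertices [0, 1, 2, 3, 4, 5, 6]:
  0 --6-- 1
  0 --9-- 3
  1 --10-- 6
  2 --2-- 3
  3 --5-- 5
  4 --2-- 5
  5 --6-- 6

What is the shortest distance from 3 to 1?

Using Dijkstra's algorithm from vertex 3:
Shortest path: 3 -> 0 -> 1
Total weight: 9 + 6 = 15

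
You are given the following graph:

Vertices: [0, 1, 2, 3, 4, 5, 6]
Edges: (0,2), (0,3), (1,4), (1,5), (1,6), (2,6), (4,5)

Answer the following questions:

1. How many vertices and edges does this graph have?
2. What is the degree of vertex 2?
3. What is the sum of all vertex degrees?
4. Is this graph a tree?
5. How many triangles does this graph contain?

Count: 7 vertices, 7 edges.
Vertex 2 has neighbors [0, 6], degree = 2.
Handshaking lemma: 2 * 7 = 14.
A tree on 7 vertices has 6 edges. This graph has 7 edges (1 extra). Not a tree.
Number of triangles = 1.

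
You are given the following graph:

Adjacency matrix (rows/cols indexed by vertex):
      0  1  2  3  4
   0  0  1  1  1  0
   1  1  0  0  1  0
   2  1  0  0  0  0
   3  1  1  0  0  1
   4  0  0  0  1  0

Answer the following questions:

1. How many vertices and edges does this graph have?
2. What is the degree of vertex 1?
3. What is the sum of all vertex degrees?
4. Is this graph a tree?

Count: 5 vertices, 5 edges.
Vertex 1 has neighbors [0, 3], degree = 2.
Handshaking lemma: 2 * 5 = 10.
A tree on 5 vertices has 4 edges. This graph has 5 edges (1 extra). Not a tree.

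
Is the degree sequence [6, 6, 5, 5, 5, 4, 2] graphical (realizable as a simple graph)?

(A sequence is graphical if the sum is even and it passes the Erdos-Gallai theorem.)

Sum of degrees = 33. Sum is odd, so the sequence is NOT graphical.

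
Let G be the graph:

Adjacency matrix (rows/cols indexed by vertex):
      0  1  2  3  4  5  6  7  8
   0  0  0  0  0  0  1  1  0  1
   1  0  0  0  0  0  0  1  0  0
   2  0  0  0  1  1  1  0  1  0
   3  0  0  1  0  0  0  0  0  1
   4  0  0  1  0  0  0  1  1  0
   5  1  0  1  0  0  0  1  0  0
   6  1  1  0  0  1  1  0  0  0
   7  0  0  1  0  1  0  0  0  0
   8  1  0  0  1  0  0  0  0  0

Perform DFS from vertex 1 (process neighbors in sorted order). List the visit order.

DFS from vertex 1 (neighbors processed in ascending order):
Visit order: 1, 6, 0, 5, 2, 3, 8, 4, 7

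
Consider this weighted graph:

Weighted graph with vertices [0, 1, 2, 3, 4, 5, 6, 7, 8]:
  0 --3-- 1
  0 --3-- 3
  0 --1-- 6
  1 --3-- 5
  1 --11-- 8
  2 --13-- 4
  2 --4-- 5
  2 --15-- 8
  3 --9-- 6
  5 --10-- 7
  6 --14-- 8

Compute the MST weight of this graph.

Applying Kruskal's algorithm (sort edges by weight, add if no cycle):
  Add (0,6) w=1
  Add (0,1) w=3
  Add (0,3) w=3
  Add (1,5) w=3
  Add (2,5) w=4
  Skip (3,6) w=9 (creates cycle)
  Add (5,7) w=10
  Add (1,8) w=11
  Add (2,4) w=13
  Skip (6,8) w=14 (creates cycle)
  Skip (2,8) w=15 (creates cycle)
MST weight = 48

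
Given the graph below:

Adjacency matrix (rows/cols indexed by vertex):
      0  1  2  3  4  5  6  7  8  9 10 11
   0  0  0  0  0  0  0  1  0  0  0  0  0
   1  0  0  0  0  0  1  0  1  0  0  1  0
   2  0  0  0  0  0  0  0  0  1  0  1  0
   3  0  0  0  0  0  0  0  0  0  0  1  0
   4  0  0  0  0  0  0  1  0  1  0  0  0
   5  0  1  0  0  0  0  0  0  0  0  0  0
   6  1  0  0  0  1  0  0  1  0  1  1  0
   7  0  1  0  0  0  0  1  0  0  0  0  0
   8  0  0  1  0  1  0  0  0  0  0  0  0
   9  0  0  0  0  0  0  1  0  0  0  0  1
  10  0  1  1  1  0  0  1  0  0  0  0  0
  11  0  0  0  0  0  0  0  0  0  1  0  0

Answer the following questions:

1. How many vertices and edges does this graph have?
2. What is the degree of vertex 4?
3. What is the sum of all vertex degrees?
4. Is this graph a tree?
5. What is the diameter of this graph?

Count: 12 vertices, 13 edges.
Vertex 4 has neighbors [6, 8], degree = 2.
Handshaking lemma: 2 * 13 = 26.
A tree on 12 vertices has 11 edges. This graph has 13 edges (2 extra). Not a tree.
Diameter (longest shortest path) = 5.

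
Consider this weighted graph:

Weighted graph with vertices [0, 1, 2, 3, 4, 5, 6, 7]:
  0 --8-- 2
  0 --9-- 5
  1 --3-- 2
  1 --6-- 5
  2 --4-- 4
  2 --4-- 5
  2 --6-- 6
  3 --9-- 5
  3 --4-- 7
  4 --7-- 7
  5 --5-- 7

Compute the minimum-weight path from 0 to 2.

Using Dijkstra's algorithm from vertex 0:
Shortest path: 0 -> 2
Total weight: 8 = 8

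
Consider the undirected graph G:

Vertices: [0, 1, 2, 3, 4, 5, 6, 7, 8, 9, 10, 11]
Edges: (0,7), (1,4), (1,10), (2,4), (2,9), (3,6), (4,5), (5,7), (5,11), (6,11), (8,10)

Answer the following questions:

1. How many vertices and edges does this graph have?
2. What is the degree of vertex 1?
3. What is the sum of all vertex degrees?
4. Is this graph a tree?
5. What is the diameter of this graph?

Count: 12 vertices, 11 edges.
Vertex 1 has neighbors [4, 10], degree = 2.
Handshaking lemma: 2 * 11 = 22.
A graph is a tree iff it is connected and has exactly n-1 edges. This graph is connected (all 12 vertices in one component) and has 12-1 = 11 edges. It is a tree.
Diameter (longest shortest path) = 7.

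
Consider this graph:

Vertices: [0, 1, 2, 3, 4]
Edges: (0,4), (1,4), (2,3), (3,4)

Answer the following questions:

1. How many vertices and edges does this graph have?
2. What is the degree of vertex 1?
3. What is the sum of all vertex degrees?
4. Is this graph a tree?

Count: 5 vertices, 4 edges.
Vertex 1 has neighbors [4], degree = 1.
Handshaking lemma: 2 * 4 = 8.
A graph is a tree iff it is connected and has exactly n-1 edges. This graph is connected (all 5 vertices in one component) and has 5-1 = 4 edges. It is a tree.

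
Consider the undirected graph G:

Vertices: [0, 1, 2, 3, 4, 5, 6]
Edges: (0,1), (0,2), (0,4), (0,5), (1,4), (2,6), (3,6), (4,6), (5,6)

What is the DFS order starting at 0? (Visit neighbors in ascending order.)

DFS from vertex 0 (neighbors processed in ascending order):
Visit order: 0, 1, 4, 6, 2, 3, 5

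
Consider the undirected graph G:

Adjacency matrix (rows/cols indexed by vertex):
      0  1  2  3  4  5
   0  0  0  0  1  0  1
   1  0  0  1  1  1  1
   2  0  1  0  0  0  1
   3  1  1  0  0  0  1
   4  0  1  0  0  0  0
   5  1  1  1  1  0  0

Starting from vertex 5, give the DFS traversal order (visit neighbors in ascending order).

DFS from vertex 5 (neighbors processed in ascending order):
Visit order: 5, 0, 3, 1, 2, 4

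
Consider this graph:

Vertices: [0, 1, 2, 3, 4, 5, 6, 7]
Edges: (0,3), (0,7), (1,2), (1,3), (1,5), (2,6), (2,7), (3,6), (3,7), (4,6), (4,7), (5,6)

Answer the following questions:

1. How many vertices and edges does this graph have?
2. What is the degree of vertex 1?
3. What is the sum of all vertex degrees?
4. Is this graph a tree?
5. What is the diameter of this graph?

Count: 8 vertices, 12 edges.
Vertex 1 has neighbors [2, 3, 5], degree = 3.
Handshaking lemma: 2 * 12 = 24.
A tree on 8 vertices has 7 edges. This graph has 12 edges (5 extra). Not a tree.
Diameter (longest shortest path) = 3.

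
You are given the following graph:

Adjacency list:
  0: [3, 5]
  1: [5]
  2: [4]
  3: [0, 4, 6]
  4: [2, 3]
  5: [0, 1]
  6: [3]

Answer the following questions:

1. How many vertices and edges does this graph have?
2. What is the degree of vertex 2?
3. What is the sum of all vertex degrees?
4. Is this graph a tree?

Count: 7 vertices, 6 edges.
Vertex 2 has neighbors [4], degree = 1.
Handshaking lemma: 2 * 6 = 12.
A graph is a tree iff it is connected and has exactly n-1 edges. This graph is connected (all 7 vertices in one component) and has 7-1 = 6 edges. It is a tree.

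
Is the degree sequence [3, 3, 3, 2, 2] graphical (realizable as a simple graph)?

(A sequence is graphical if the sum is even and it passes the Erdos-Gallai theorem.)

Sum of degrees = 13. Sum is odd, so the sequence is NOT graphical.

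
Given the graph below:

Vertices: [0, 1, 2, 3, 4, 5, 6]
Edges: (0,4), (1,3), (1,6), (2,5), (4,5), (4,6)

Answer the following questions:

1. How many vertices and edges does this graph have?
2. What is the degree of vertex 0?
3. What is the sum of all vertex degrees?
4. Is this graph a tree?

Count: 7 vertices, 6 edges.
Vertex 0 has neighbors [4], degree = 1.
Handshaking lemma: 2 * 6 = 12.
A graph is a tree iff it is connected and has exactly n-1 edges. This graph is connected (all 7 vertices in one component) and has 7-1 = 6 edges. It is a tree.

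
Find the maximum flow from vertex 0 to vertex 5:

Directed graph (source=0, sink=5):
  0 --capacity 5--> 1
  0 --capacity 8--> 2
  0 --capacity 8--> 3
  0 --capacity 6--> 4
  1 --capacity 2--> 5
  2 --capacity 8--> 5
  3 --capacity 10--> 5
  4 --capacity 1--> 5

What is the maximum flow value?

Computing max flow:
  Flow on (0->1): 2/5
  Flow on (0->2): 8/8
  Flow on (0->3): 8/8
  Flow on (0->4): 1/6
  Flow on (1->5): 2/2
  Flow on (2->5): 8/8
  Flow on (3->5): 8/10
  Flow on (4->5): 1/1
Maximum flow = 19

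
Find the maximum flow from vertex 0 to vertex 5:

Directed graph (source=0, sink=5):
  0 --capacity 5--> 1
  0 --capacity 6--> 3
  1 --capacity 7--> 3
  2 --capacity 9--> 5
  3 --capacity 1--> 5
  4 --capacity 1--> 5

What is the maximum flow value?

Computing max flow:
  Flow on (0->3): 1/6
  Flow on (3->5): 1/1
Maximum flow = 1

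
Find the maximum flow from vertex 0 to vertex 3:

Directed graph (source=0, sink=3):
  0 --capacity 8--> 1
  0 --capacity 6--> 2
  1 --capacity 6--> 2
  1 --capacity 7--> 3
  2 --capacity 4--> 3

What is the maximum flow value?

Computing max flow:
  Flow on (0->1): 8/8
  Flow on (0->2): 3/6
  Flow on (1->2): 1/6
  Flow on (1->3): 7/7
  Flow on (2->3): 4/4
Maximum flow = 11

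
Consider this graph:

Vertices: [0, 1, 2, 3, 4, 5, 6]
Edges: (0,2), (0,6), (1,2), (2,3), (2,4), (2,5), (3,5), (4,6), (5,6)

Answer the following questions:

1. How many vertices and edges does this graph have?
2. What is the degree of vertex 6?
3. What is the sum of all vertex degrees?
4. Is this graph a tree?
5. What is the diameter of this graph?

Count: 7 vertices, 9 edges.
Vertex 6 has neighbors [0, 4, 5], degree = 3.
Handshaking lemma: 2 * 9 = 18.
A tree on 7 vertices has 6 edges. This graph has 9 edges (3 extra). Not a tree.
Diameter (longest shortest path) = 3.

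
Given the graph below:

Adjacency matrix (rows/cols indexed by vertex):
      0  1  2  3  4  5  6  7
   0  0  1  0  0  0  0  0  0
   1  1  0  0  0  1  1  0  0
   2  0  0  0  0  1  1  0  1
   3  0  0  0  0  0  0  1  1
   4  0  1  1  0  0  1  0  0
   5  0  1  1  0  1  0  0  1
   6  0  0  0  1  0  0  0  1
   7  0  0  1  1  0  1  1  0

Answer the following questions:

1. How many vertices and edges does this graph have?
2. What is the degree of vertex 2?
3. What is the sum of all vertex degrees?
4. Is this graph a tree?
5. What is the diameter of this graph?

Count: 8 vertices, 11 edges.
Vertex 2 has neighbors [4, 5, 7], degree = 3.
Handshaking lemma: 2 * 11 = 22.
A tree on 8 vertices has 7 edges. This graph has 11 edges (4 extra). Not a tree.
Diameter (longest shortest path) = 4.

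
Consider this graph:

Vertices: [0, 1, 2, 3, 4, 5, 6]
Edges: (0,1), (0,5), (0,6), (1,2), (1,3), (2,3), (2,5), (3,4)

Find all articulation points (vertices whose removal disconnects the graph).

An articulation point is a vertex whose removal disconnects the graph.
Articulation points: [0, 3]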